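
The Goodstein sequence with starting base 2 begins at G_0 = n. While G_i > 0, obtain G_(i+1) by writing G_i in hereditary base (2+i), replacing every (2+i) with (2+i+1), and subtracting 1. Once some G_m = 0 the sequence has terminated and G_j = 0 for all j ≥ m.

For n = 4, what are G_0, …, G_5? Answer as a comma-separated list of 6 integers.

4, 26, 41, 60, 83, 109

G_0 = 4. HB_2(4) = 2^2. Bump = 27. G_1 = 26.
G_1 = 26. HB_3(26) = 2·3^2 + 2·3 + 2. Bump = 42. G_2 = 41.
G_2 = 41. HB_4(41) = 2·4^2 + 2·4 + 1. Bump = 61. G_3 = 60.
G_3 = 60. HB_5(60) = 2·5^2 + 2·5. Bump = 84. G_4 = 83.
G_4 = 83. HB_6(83) = 2·6^2 + 6 + 5. Bump = 110. G_5 = 109.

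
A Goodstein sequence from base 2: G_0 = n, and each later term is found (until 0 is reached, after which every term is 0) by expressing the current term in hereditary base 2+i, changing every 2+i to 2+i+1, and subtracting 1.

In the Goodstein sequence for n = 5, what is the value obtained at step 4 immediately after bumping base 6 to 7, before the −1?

1198

5 —HB2→ 2^2 + 1 —bump→ 3^3 + 1 = 28 —(−1)→ 27
27 —HB3→ 3^3 —bump→ 4^4 = 256 —(−1)→ 255
255 —HB4→ 3·4^3 + 3·4^2 + 3·4 + 3 —bump→ 3·5^3 + 3·5^2 + 3·5 + 3 = 468 —(−1)→ 467
467 —HB5→ 3·5^3 + 3·5^2 + 3·5 + 2 —bump→ 3·6^3 + 3·6^2 + 3·6 + 2 = 776 —(−1)→ 775
775 —HB6→ 3·6^3 + 3·6^2 + 3·6 + 1 —bump→ 3·7^3 + 3·7^2 + 3·7 + 1 = 1198 —(−1)→ 1197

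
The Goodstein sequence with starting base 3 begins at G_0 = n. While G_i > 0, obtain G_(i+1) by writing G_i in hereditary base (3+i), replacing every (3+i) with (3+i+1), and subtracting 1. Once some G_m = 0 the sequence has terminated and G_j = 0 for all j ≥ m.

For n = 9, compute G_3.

19

i=0: 9 = 3^2 (b=3); 3→4: 4^2 = 16; 16−1 = 15
i=1: 15 = 3·4 + 3 (b=4); 4→5: 3·5 + 3 = 18; 18−1 = 17
i=2: 17 = 3·5 + 2 (b=5); 5→6: 3·6 + 2 = 20; 20−1 = 19
i=3: 19 = 3·6 + 1 (b=6); 6→7: 3·7 + 1 = 22; 22−1 = 21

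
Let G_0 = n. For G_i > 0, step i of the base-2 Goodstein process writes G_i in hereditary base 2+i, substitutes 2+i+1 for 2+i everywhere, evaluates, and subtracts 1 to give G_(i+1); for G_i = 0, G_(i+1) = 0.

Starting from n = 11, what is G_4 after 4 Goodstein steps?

[0] 11 ≡ 2^(2 + 1) + 2 + 1 (base 2). Lift 3: 85. −1: 84.
[1] 84 ≡ 3^(3 + 1) + 3 (base 3). Lift 4: 1028. −1: 1027.
[2] 1027 ≡ 4^(4 + 1) + 3 (base 4). Lift 5: 15628. −1: 15627.
[3] 15627 ≡ 5^(5 + 1) + 2 (base 5). Lift 6: 279938. −1: 279937.
[4] 279937 ≡ 6^(6 + 1) + 1 (base 6). Lift 7: 5764802. −1: 5764801.

279937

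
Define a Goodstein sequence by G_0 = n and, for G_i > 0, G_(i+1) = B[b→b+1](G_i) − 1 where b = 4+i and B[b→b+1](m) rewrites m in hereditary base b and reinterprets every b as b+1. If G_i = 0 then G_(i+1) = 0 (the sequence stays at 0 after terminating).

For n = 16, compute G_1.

i=0: 16 = 4^2 (b=4); 4→5: 5^2 = 25; 25−1 = 24
i=1: 24 = 4·5 + 4 (b=5); 5→6: 4·6 + 4 = 28; 28−1 = 27

24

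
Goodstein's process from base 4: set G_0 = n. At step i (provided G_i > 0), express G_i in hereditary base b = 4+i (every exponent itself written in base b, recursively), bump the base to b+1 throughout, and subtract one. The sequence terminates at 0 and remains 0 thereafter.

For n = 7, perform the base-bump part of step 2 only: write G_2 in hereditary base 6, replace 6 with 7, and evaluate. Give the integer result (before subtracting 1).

8

step 0: 7 = 4 + 3; sub 5 for 4: 5 + 3; = 8; G_1 = 8−1 = 7
step 1: 7 = 5 + 2; sub 6 for 5: 6 + 2; = 8; G_2 = 8−1 = 7
step 2: 7 = 6 + 1; sub 7 for 6: 7 + 1; = 8; G_3 = 8−1 = 7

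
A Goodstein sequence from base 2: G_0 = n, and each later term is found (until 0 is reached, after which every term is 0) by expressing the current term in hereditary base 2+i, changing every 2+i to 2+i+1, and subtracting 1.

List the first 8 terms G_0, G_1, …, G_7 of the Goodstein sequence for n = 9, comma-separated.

base 2: 9 = 2^(2 + 1) + 1; at 3: 3^(3 + 1) + 1 = 82; next = 81
base 3: 81 = 3^(3 + 1); at 4: 4^(4 + 1) = 1024; next = 1023
base 4: 1023 = 3·4^4 + 3·4^3 + 3·4^2 + 3·4 + 3; at 5: 3·5^5 + 3·5^3 + 3·5^2 + 3·5 + 3 = 9843; next = 9842
base 5: 9842 = 3·5^5 + 3·5^3 + 3·5^2 + 3·5 + 2; at 6: 3·6^6 + 3·6^3 + 3·6^2 + 3·6 + 2 = 140744; next = 140743
base 6: 140743 = 3·6^6 + 3·6^3 + 3·6^2 + 3·6 + 1; at 7: 3·7^7 + 3·7^3 + 3·7^2 + 3·7 + 1 = 2471827; next = 2471826
base 7: 2471826 = 3·7^7 + 3·7^3 + 3·7^2 + 3·7; at 8: 3·8^8 + 3·8^3 + 3·8^2 + 3·8 = 50333400; next = 50333399
base 8: 50333399 = 3·8^8 + 3·8^3 + 3·8^2 + 2·8 + 7; at 9: 3·9^9 + 3·9^3 + 3·9^2 + 2·9 + 7 = 1162263922; next = 1162263921

9, 81, 1023, 9842, 140743, 2471826, 50333399, 1162263921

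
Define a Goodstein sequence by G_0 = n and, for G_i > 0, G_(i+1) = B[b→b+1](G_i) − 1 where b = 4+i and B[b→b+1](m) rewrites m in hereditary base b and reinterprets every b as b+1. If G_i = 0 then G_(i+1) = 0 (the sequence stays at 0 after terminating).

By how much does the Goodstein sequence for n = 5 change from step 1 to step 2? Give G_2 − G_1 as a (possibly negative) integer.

[0] 5 ≡ 4 + 1 (base 4). Lift 5: 6. −1: 5.
[1] 5 ≡ 5 (base 5). Lift 6: 6. −1: 5.

0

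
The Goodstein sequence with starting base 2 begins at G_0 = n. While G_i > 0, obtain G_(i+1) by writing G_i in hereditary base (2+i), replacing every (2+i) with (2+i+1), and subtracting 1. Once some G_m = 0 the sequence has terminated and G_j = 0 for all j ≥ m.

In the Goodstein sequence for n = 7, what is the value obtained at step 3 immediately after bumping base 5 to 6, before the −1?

G_0=7  [base 2] 2^2 + 2 + 1  →[2↦3]→  3^3 + 3 + 1 = 31  −1 ⇒ G_1=30
G_1=30  [base 3] 3^3 + 3  →[3↦4]→  4^4 + 4 = 260  −1 ⇒ G_2=259
G_2=259  [base 4] 4^4 + 3  →[4↦5]→  5^5 + 3 = 3128  −1 ⇒ G_3=3127

46658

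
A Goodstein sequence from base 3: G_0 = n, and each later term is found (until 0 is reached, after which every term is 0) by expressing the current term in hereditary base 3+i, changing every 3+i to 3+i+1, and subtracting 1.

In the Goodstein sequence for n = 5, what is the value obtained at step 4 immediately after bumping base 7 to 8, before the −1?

4

G_0=5  [base 3] 3 + 2  →[3↦4]→  4 + 2 = 6  −1 ⇒ G_1=5
G_1=5  [base 4] 4 + 1  →[4↦5]→  5 + 1 = 6  −1 ⇒ G_2=5
G_2=5  [base 5] 5  →[5↦6]→  6 = 6  −1 ⇒ G_3=5
G_3=5  [base 6] 5  →[6↦7]→  5 = 5  −1 ⇒ G_4=4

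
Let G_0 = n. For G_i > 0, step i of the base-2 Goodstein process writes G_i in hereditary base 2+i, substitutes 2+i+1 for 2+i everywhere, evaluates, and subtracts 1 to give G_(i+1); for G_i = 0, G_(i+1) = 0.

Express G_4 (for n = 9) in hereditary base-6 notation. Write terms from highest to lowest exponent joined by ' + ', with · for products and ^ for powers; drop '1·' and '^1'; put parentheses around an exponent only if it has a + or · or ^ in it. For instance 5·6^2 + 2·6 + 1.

3·6^6 + 3·6^3 + 3·6^2 + 3·6 + 1

9 —HB2→ 2^(2 + 1) + 1 —bump→ 3^(3 + 1) + 1 = 82 —(−1)→ 81
81 —HB3→ 3^(3 + 1) —bump→ 4^(4 + 1) = 1024 —(−1)→ 1023
1023 —HB4→ 3·4^4 + 3·4^3 + 3·4^2 + 3·4 + 3 —bump→ 3·5^5 + 3·5^3 + 3·5^2 + 3·5 + 3 = 9843 —(−1)→ 9842
9842 —HB5→ 3·5^5 + 3·5^3 + 3·5^2 + 3·5 + 2 —bump→ 3·6^6 + 3·6^3 + 3·6^2 + 3·6 + 2 = 140744 —(−1)→ 140743
140743 —HB6→ 3·6^6 + 3·6^3 + 3·6^2 + 3·6 + 1 —bump→ 3·7^7 + 3·7^3 + 3·7^2 + 3·7 + 1 = 2471827 —(−1)→ 2471826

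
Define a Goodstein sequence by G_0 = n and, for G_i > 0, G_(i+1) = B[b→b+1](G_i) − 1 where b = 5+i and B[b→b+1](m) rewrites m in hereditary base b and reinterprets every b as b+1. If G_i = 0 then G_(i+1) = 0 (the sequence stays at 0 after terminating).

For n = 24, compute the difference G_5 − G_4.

24 —HB5→ 4·5 + 4 —bump→ 4·6 + 4 = 28 —(−1)→ 27
27 —HB6→ 4·6 + 3 —bump→ 4·7 + 3 = 31 —(−1)→ 30
30 —HB7→ 4·7 + 2 —bump→ 4·8 + 2 = 34 —(−1)→ 33
33 —HB8→ 4·8 + 1 —bump→ 4·9 + 1 = 37 —(−1)→ 36
36 —HB9→ 4·9 —bump→ 4·10 = 40 —(−1)→ 39

3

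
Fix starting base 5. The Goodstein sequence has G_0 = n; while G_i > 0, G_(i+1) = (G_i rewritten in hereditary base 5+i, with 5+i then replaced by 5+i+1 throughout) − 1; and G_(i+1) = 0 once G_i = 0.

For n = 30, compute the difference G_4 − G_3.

16

(0) 30|_5 = 5^2 + 5 ↦ 6^2 + 6|_6 = 42 ⇒ 41
(1) 41|_6 = 6^2 + 5 ↦ 7^2 + 5|_7 = 54 ⇒ 53
(2) 53|_7 = 7^2 + 4 ↦ 8^2 + 4|_8 = 68 ⇒ 67
(3) 67|_8 = 8^2 + 3 ↦ 9^2 + 3|_9 = 84 ⇒ 83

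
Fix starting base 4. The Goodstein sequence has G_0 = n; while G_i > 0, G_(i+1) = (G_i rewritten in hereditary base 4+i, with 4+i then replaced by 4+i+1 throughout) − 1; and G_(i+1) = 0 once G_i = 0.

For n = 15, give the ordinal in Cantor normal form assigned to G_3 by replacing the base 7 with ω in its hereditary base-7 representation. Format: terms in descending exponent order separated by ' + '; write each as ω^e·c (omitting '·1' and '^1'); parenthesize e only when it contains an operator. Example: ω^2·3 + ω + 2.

ω·3

step 0: 15 = 3·4 + 3; sub 5 for 4: 3·5 + 3; = 18; G_1 = 18−1 = 17
step 1: 17 = 3·5 + 2; sub 6 for 5: 3·6 + 2; = 20; G_2 = 20−1 = 19
step 2: 19 = 3·6 + 1; sub 7 for 6: 3·7 + 1; = 22; G_3 = 22−1 = 21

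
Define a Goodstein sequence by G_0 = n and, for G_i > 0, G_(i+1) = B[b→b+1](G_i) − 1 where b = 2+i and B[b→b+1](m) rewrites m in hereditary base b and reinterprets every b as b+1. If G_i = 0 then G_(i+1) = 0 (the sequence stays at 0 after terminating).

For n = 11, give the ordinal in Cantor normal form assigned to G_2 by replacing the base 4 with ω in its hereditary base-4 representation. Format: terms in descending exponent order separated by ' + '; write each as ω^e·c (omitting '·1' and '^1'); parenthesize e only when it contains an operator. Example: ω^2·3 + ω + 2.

ω^(ω + 1) + 3

i=0: 11 = 2^(2 + 1) + 2 + 1 (b=2); 2→3: 3^(3 + 1) + 3 + 1 = 85; 85−1 = 84
i=1: 84 = 3^(3 + 1) + 3 (b=3); 3→4: 4^(4 + 1) + 4 = 1028; 1028−1 = 1027
i=2: 1027 = 4^(4 + 1) + 3 (b=4); 4→5: 5^(5 + 1) + 3 = 15628; 15628−1 = 15627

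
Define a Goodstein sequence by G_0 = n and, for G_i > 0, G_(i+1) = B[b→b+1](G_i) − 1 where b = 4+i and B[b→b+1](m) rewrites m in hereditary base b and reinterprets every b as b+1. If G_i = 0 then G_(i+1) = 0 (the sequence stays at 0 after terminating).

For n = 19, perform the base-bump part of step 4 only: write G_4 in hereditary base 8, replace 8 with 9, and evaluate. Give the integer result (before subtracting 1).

base 4: 19 = 4^2 + 3; at 5: 5^2 + 3 = 28; next = 27
base 5: 27 = 5^2 + 2; at 6: 6^2 + 2 = 38; next = 37
base 6: 37 = 6^2 + 1; at 7: 7^2 + 1 = 50; next = 49
base 7: 49 = 7^2; at 8: 8^2 = 64; next = 63
base 8: 63 = 7·8 + 7; at 9: 7·9 + 7 = 70; next = 69

70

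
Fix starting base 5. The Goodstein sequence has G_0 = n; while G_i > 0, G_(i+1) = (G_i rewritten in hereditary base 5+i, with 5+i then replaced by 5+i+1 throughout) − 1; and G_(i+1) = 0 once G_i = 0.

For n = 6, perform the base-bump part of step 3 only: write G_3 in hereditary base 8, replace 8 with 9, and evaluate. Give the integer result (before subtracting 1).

[0] 6 ≡ 5 + 1 (base 5). Lift 6: 7. −1: 6.
[1] 6 ≡ 6 (base 6). Lift 7: 7. −1: 6.
[2] 6 ≡ 6 (base 7). Lift 8: 6. −1: 5.
[3] 5 ≡ 5 (base 8). Lift 9: 5. −1: 4.

5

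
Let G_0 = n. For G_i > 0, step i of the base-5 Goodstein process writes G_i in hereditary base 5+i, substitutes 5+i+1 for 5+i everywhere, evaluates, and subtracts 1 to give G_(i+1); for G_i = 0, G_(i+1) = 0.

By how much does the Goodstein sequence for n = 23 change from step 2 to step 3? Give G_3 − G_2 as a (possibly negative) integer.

(0) 23|_5 = 4·5 + 3 ↦ 4·6 + 3|_6 = 27 ⇒ 26
(1) 26|_6 = 4·6 + 2 ↦ 4·7 + 2|_7 = 30 ⇒ 29
(2) 29|_7 = 4·7 + 1 ↦ 4·8 + 1|_8 = 33 ⇒ 32

3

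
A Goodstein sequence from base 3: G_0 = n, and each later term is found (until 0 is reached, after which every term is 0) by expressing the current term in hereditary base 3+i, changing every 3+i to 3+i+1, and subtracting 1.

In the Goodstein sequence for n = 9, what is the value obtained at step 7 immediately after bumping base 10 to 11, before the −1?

i=0: 9 = 3^2 (b=3); 3→4: 4^2 = 16; 16−1 = 15
i=1: 15 = 3·4 + 3 (b=4); 4→5: 3·5 + 3 = 18; 18−1 = 17
i=2: 17 = 3·5 + 2 (b=5); 5→6: 3·6 + 2 = 20; 20−1 = 19
i=3: 19 = 3·6 + 1 (b=6); 6→7: 3·7 + 1 = 22; 22−1 = 21
i=4: 21 = 3·7 (b=7); 7→8: 3·8 = 24; 24−1 = 23
i=5: 23 = 2·8 + 7 (b=8); 8→9: 2·9 + 7 = 25; 25−1 = 24
i=6: 24 = 2·9 + 6 (b=9); 9→10: 2·10 + 6 = 26; 26−1 = 25
i=7: 25 = 2·10 + 5 (b=10); 10→11: 2·11 + 5 = 27; 27−1 = 26

27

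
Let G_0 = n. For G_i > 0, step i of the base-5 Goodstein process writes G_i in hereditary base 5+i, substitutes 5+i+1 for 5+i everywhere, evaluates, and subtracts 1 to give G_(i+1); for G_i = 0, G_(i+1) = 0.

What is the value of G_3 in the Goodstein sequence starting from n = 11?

13

[0] 11 ≡ 2·5 + 1 (base 5). Lift 6: 13. −1: 12.
[1] 12 ≡ 2·6 (base 6). Lift 7: 14. −1: 13.
[2] 13 ≡ 7 + 6 (base 7). Lift 8: 14. −1: 13.
[3] 13 ≡ 8 + 5 (base 8). Lift 9: 14. −1: 13.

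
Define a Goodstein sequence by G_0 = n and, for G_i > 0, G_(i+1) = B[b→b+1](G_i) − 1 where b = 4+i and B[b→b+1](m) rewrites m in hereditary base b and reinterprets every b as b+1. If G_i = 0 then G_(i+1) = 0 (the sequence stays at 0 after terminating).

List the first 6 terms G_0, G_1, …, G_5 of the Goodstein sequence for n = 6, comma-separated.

6, 6, 6, 6, 5, 4

G_0 = 6. HB_4(6) = 4 + 2. Bump = 7. G_1 = 6.
G_1 = 6. HB_5(6) = 5 + 1. Bump = 7. G_2 = 6.
G_2 = 6. HB_6(6) = 6. Bump = 7. G_3 = 6.
G_3 = 6. HB_7(6) = 6. Bump = 6. G_4 = 5.
G_4 = 5. HB_8(5) = 5. Bump = 5. G_5 = 4.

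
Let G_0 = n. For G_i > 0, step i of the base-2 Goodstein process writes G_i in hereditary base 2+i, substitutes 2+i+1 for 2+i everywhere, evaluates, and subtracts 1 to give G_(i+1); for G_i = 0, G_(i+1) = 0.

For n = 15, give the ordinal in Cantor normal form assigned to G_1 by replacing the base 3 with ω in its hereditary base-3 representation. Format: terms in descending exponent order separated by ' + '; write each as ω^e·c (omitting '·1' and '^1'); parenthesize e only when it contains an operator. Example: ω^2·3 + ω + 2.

step 0: 15 = 2^(2 + 1) + 2^2 + 2 + 1; sub 3 for 2: 3^(3 + 1) + 3^3 + 3 + 1; = 112; G_1 = 112−1 = 111
step 1: 111 = 3^(3 + 1) + 3^3 + 3; sub 4 for 3: 4^(4 + 1) + 4^4 + 4; = 1284; G_2 = 1284−1 = 1283

ω^(ω + 1) + ω^ω + ω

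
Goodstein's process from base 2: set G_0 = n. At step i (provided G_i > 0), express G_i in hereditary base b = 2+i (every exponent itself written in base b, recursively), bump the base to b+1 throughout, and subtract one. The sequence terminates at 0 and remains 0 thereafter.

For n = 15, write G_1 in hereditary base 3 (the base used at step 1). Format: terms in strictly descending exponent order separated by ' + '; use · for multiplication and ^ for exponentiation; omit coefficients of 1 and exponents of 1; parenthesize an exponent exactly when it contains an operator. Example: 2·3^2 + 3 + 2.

3^(3 + 1) + 3^3 + 3

[0] 15 ≡ 2^(2 + 1) + 2^2 + 2 + 1 (base 2). Lift 3: 112. −1: 111.
[1] 111 ≡ 3^(3 + 1) + 3^3 + 3 (base 3). Lift 4: 1284. −1: 1283.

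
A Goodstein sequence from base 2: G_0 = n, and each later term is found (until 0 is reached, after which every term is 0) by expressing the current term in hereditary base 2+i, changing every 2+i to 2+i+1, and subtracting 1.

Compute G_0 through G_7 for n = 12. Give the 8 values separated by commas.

12, 107, 1065, 15685, 280019, 5764910, 134217867, 3486784574

G_0=12  [base 2] 2^(2 + 1) + 2^2  →[2↦3]→  3^(3 + 1) + 3^3 = 108  −1 ⇒ G_1=107
G_1=107  [base 3] 3^(3 + 1) + 2·3^2 + 2·3 + 2  →[3↦4]→  4^(4 + 1) + 2·4^2 + 2·4 + 2 = 1066  −1 ⇒ G_2=1065
G_2=1065  [base 4] 4^(4 + 1) + 2·4^2 + 2·4 + 1  →[4↦5]→  5^(5 + 1) + 2·5^2 + 2·5 + 1 = 15686  −1 ⇒ G_3=15685
G_3=15685  [base 5] 5^(5 + 1) + 2·5^2 + 2·5  →[5↦6]→  6^(6 + 1) + 2·6^2 + 2·6 = 280020  −1 ⇒ G_4=280019
G_4=280019  [base 6] 6^(6 + 1) + 2·6^2 + 6 + 5  →[6↦7]→  7^(7 + 1) + 2·7^2 + 7 + 5 = 5764911  −1 ⇒ G_5=5764910
G_5=5764910  [base 7] 7^(7 + 1) + 2·7^2 + 7 + 4  →[7↦8]→  8^(8 + 1) + 2·8^2 + 8 + 4 = 134217868  −1 ⇒ G_6=134217867
G_6=134217867  [base 8] 8^(8 + 1) + 2·8^2 + 8 + 3  →[8↦9]→  9^(9 + 1) + 2·9^2 + 9 + 3 = 3486784575  −1 ⇒ G_7=3486784574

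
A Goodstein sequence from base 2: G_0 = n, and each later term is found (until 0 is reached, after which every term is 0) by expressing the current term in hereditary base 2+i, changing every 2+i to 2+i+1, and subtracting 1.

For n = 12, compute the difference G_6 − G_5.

128452957

12 —HB2→ 2^(2 + 1) + 2^2 —bump→ 3^(3 + 1) + 3^3 = 108 —(−1)→ 107
107 —HB3→ 3^(3 + 1) + 2·3^2 + 2·3 + 2 —bump→ 4^(4 + 1) + 2·4^2 + 2·4 + 2 = 1066 —(−1)→ 1065
1065 —HB4→ 4^(4 + 1) + 2·4^2 + 2·4 + 1 —bump→ 5^(5 + 1) + 2·5^2 + 2·5 + 1 = 15686 —(−1)→ 15685
15685 —HB5→ 5^(5 + 1) + 2·5^2 + 2·5 —bump→ 6^(6 + 1) + 2·6^2 + 2·6 = 280020 —(−1)→ 280019
280019 —HB6→ 6^(6 + 1) + 2·6^2 + 6 + 5 —bump→ 7^(7 + 1) + 2·7^2 + 7 + 5 = 5764911 —(−1)→ 5764910
5764910 —HB7→ 7^(7 + 1) + 2·7^2 + 7 + 4 —bump→ 8^(8 + 1) + 2·8^2 + 8 + 4 = 134217868 —(−1)→ 134217867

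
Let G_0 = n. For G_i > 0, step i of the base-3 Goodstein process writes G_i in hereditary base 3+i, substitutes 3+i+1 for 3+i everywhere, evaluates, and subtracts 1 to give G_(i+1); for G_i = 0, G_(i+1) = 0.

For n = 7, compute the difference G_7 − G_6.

base 3: 7 = 2·3 + 1; at 4: 2·4 + 1 = 9; next = 8
base 4: 8 = 2·4; at 5: 2·5 = 10; next = 9
base 5: 9 = 5 + 4; at 6: 6 + 4 = 10; next = 9
base 6: 9 = 6 + 3; at 7: 7 + 3 = 10; next = 9
base 7: 9 = 7 + 2; at 8: 8 + 2 = 10; next = 9
base 8: 9 = 8 + 1; at 9: 9 + 1 = 10; next = 9
base 9: 9 = 9; at 10: 10 = 10; next = 9

0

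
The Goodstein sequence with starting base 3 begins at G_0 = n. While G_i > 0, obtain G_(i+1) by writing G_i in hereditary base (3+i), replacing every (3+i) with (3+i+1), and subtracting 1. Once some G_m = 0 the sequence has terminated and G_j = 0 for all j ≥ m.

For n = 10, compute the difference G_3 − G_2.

(0) 10|_3 = 3^2 + 1 ↦ 4^2 + 1|_4 = 17 ⇒ 16
(1) 16|_4 = 4^2 ↦ 5^2|_5 = 25 ⇒ 24
(2) 24|_5 = 4·5 + 4 ↦ 4·6 + 4|_6 = 28 ⇒ 27

3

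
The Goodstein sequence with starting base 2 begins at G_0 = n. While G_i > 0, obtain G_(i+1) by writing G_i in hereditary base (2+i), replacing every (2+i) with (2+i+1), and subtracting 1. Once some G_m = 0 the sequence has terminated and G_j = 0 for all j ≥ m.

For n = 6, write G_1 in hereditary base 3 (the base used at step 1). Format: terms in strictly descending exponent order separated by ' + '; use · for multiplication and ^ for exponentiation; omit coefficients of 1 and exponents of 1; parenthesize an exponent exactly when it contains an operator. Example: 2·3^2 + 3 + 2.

3^3 + 2

step 0: 6 = 2^2 + 2; sub 3 for 2: 3^3 + 3; = 30; G_1 = 30−1 = 29
step 1: 29 = 3^3 + 2; sub 4 for 3: 4^4 + 2; = 258; G_2 = 258−1 = 257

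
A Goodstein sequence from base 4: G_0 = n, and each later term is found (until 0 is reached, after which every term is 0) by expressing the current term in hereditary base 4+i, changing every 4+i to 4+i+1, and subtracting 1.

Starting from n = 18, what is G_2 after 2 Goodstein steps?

36

18 —HB4→ 4^2 + 2 —bump→ 5^2 + 2 = 27 —(−1)→ 26
26 —HB5→ 5^2 + 1 —bump→ 6^2 + 1 = 37 —(−1)→ 36
36 —HB6→ 6^2 —bump→ 7^2 = 49 —(−1)→ 48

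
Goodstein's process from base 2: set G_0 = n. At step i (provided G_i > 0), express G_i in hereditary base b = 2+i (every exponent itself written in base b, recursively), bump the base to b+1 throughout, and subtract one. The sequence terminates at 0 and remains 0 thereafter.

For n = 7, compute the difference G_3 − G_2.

2868

step 0: 7 = 2^2 + 2 + 1; sub 3 for 2: 3^3 + 3 + 1; = 31; G_1 = 31−1 = 30
step 1: 30 = 3^3 + 3; sub 4 for 3: 4^4 + 4; = 260; G_2 = 260−1 = 259
step 2: 259 = 4^4 + 3; sub 5 for 4: 5^5 + 3; = 3128; G_3 = 3128−1 = 3127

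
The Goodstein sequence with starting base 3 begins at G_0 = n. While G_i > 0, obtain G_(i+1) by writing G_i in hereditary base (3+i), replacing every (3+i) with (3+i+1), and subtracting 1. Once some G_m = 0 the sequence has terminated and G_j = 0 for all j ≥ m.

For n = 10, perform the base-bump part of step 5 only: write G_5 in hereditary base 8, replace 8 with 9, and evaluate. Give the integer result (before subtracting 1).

[0] 10 ≡ 3^2 + 1 (base 3). Lift 4: 17. −1: 16.
[1] 16 ≡ 4^2 (base 4). Lift 5: 25. −1: 24.
[2] 24 ≡ 4·5 + 4 (base 5). Lift 6: 28. −1: 27.
[3] 27 ≡ 4·6 + 3 (base 6). Lift 7: 31. −1: 30.
[4] 30 ≡ 4·7 + 2 (base 7). Lift 8: 34. −1: 33.
[5] 33 ≡ 4·8 + 1 (base 8). Lift 9: 37. −1: 36.

37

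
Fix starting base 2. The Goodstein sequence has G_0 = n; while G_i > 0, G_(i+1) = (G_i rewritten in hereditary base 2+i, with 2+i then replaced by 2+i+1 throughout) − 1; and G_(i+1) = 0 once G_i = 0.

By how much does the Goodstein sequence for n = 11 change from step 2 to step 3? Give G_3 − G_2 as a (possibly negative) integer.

i=0: 11 = 2^(2 + 1) + 2 + 1 (b=2); 2→3: 3^(3 + 1) + 3 + 1 = 85; 85−1 = 84
i=1: 84 = 3^(3 + 1) + 3 (b=3); 3→4: 4^(4 + 1) + 4 = 1028; 1028−1 = 1027
i=2: 1027 = 4^(4 + 1) + 3 (b=4); 4→5: 5^(5 + 1) + 3 = 15628; 15628−1 = 15627

14600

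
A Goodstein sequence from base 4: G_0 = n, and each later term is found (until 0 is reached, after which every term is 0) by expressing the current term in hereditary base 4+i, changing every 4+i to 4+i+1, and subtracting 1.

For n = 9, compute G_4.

G_0=9  [base 4] 2·4 + 1  →[4↦5]→  2·5 + 1 = 11  −1 ⇒ G_1=10
G_1=10  [base 5] 2·5  →[5↦6]→  2·6 = 12  −1 ⇒ G_2=11
G_2=11  [base 6] 6 + 5  →[6↦7]→  7 + 5 = 12  −1 ⇒ G_3=11
G_3=11  [base 7] 7 + 4  →[7↦8]→  8 + 4 = 12  −1 ⇒ G_4=11
G_4=11  [base 8] 8 + 3  →[8↦9]→  9 + 3 = 12  −1 ⇒ G_5=11

11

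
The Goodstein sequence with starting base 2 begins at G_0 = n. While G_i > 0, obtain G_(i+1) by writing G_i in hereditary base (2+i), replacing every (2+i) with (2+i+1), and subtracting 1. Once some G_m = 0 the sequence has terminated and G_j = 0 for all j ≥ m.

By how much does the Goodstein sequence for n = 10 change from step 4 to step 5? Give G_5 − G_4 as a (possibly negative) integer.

3935819

(0) 10|_2 = 2^(2 + 1) + 2 ↦ 3^(3 + 1) + 3|_3 = 84 ⇒ 83
(1) 83|_3 = 3^(3 + 1) + 2 ↦ 4^(4 + 1) + 2|_4 = 1026 ⇒ 1025
(2) 1025|_4 = 4^(4 + 1) + 1 ↦ 5^(5 + 1) + 1|_5 = 15626 ⇒ 15625
(3) 15625|_5 = 5^(5 + 1) ↦ 6^(6 + 1)|_6 = 279936 ⇒ 279935
(4) 279935|_6 = 5·6^6 + 5·6^5 + 5·6^4 + 5·6^3 + 5·6^2 + 5·6 + 5 ↦ 5·7^7 + 5·7^5 + 5·7^4 + 5·7^3 + 5·7^2 + 5·7 + 5|_7 = 4215755 ⇒ 4215754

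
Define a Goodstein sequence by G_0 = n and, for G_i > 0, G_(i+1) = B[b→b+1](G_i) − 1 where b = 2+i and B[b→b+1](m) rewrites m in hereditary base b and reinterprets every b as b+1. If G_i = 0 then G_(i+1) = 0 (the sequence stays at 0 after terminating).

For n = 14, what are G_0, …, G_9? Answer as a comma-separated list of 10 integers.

i=0: 14 = 2^(2 + 1) + 2^2 + 2 (b=2); 2→3: 3^(3 + 1) + 3^3 + 3 = 111; 111−1 = 110
i=1: 110 = 3^(3 + 1) + 3^3 + 2 (b=3); 3→4: 4^(4 + 1) + 4^4 + 2 = 1282; 1282−1 = 1281
i=2: 1281 = 4^(4 + 1) + 4^4 + 1 (b=4); 4→5: 5^(5 + 1) + 5^5 + 1 = 18751; 18751−1 = 18750
i=3: 18750 = 5^(5 + 1) + 5^5 (b=5); 5→6: 6^(6 + 1) + 6^6 = 326592; 326592−1 = 326591
i=4: 326591 = 6^(6 + 1) + 5·6^5 + 5·6^4 + 5·6^3 + 5·6^2 + 5·6 + 5 (b=6); 6→7: 7^(7 + 1) + 5·7^5 + 5·7^4 + 5·7^3 + 5·7^2 + 5·7 + 5 = 5862841; 5862841−1 = 5862840
i=5: 5862840 = 7^(7 + 1) + 5·7^5 + 5·7^4 + 5·7^3 + 5·7^2 + 5·7 + 4 (b=7); 7→8: 8^(8 + 1) + 5·8^5 + 5·8^4 + 5·8^3 + 5·8^2 + 5·8 + 4 = 134404972; 134404972−1 = 134404971
i=6: 134404971 = 8^(8 + 1) + 5·8^5 + 5·8^4 + 5·8^3 + 5·8^2 + 5·8 + 3 (b=8); 8→9: 9^(9 + 1) + 5·9^5 + 5·9^4 + 5·9^3 + 5·9^2 + 5·9 + 3 = 3487116549; 3487116549−1 = 3487116548
i=7: 3487116548 = 9^(9 + 1) + 5·9^5 + 5·9^4 + 5·9^3 + 5·9^2 + 5·9 + 2 (b=9); 9→10: 10^(10 + 1) + 5·10^5 + 5·10^4 + 5·10^3 + 5·10^2 + 5·10 + 2 = 100000555552; 100000555552−1 = 100000555551
i=8: 100000555551 = 10^(10 + 1) + 5·10^5 + 5·10^4 + 5·10^3 + 5·10^2 + 5·10 + 1 (b=10); 10→11: 11^(11 + 1) + 5·11^5 + 5·11^4 + 5·11^3 + 5·11^2 + 5·11 + 1 = 3138429262497; 3138429262497−1 = 3138429262496

14, 110, 1281, 18750, 326591, 5862840, 134404971, 3487116548, 100000555551, 3138429262496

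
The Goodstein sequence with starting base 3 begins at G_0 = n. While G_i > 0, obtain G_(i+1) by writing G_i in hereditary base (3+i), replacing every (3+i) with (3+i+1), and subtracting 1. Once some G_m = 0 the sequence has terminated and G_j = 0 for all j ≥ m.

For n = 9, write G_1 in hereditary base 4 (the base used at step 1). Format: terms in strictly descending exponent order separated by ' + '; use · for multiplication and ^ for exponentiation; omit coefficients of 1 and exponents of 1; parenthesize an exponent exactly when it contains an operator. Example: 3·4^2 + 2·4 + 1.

9 —HB3→ 3^2 —bump→ 4^2 = 16 —(−1)→ 15
15 —HB4→ 3·4 + 3 —bump→ 3·5 + 3 = 18 —(−1)→ 17

3·4 + 3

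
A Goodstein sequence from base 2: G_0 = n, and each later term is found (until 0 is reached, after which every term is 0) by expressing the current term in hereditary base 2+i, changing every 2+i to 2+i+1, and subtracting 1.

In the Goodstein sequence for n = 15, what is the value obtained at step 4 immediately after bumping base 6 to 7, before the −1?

6588345

15 —HB2→ 2^(2 + 1) + 2^2 + 2 + 1 —bump→ 3^(3 + 1) + 3^3 + 3 + 1 = 112 —(−1)→ 111
111 —HB3→ 3^(3 + 1) + 3^3 + 3 —bump→ 4^(4 + 1) + 4^4 + 4 = 1284 —(−1)→ 1283
1283 —HB4→ 4^(4 + 1) + 4^4 + 3 —bump→ 5^(5 + 1) + 5^5 + 3 = 18753 —(−1)→ 18752
18752 —HB5→ 5^(5 + 1) + 5^5 + 2 —bump→ 6^(6 + 1) + 6^6 + 2 = 326594 —(−1)→ 326593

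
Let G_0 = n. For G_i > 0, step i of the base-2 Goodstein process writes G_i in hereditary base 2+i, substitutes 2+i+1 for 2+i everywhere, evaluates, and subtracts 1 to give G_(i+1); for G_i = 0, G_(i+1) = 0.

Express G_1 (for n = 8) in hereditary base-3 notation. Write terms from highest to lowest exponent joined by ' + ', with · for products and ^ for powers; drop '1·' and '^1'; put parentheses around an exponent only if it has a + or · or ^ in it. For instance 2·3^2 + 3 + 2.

G_0 = 8. HB_2(8) = 2^(2 + 1). Bump = 81. G_1 = 80.
G_1 = 80. HB_3(80) = 2·3^3 + 2·3^2 + 2·3 + 2. Bump = 554. G_2 = 553.

2·3^3 + 2·3^2 + 2·3 + 2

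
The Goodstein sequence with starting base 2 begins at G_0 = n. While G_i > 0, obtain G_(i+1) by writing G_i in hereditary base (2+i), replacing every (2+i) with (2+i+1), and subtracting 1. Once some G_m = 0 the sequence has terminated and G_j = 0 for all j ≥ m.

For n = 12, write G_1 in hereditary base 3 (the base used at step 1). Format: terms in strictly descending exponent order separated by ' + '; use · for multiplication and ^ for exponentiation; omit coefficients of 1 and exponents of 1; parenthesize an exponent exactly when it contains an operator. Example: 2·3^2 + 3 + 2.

3^(3 + 1) + 2·3^2 + 2·3 + 2

[0] 12 ≡ 2^(2 + 1) + 2^2 (base 2). Lift 3: 108. −1: 107.
[1] 107 ≡ 3^(3 + 1) + 2·3^2 + 2·3 + 2 (base 3). Lift 4: 1066. −1: 1065.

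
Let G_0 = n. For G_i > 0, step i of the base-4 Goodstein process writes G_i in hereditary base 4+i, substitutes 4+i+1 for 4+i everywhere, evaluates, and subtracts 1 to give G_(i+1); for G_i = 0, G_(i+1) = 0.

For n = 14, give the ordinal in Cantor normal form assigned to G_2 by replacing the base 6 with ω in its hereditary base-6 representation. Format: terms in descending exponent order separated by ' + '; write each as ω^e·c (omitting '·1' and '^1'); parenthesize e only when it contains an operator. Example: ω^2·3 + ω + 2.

ω·3

base 4: 14 = 3·4 + 2; at 5: 3·5 + 2 = 17; next = 16
base 5: 16 = 3·5 + 1; at 6: 3·6 + 1 = 19; next = 18
base 6: 18 = 3·6; at 7: 3·7 = 21; next = 20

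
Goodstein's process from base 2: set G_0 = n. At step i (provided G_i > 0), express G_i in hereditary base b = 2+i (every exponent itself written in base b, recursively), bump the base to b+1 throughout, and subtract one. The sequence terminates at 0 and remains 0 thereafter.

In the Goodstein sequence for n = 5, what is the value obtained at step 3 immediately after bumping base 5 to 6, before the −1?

G_0=5  [base 2] 2^2 + 1  →[2↦3]→  3^3 + 1 = 28  −1 ⇒ G_1=27
G_1=27  [base 3] 3^3  →[3↦4]→  4^4 = 256  −1 ⇒ G_2=255
G_2=255  [base 4] 3·4^3 + 3·4^2 + 3·4 + 3  →[4↦5]→  3·5^3 + 3·5^2 + 3·5 + 3 = 468  −1 ⇒ G_3=467
G_3=467  [base 5] 3·5^3 + 3·5^2 + 3·5 + 2  →[5↦6]→  3·6^3 + 3·6^2 + 3·6 + 2 = 776  −1 ⇒ G_4=775

776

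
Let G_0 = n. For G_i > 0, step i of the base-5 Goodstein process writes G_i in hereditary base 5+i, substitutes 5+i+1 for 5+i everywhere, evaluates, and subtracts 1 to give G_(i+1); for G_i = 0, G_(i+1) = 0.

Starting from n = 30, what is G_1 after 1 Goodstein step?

41

(0) 30|_5 = 5^2 + 5 ↦ 6^2 + 6|_6 = 42 ⇒ 41
(1) 41|_6 = 6^2 + 5 ↦ 7^2 + 5|_7 = 54 ⇒ 53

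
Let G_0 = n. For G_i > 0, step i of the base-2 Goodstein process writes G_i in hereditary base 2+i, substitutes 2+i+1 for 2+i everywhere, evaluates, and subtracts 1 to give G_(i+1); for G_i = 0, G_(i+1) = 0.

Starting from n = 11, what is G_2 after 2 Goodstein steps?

base 2: 11 = 2^(2 + 1) + 2 + 1; at 3: 3^(3 + 1) + 3 + 1 = 85; next = 84
base 3: 84 = 3^(3 + 1) + 3; at 4: 4^(4 + 1) + 4 = 1028; next = 1027
base 4: 1027 = 4^(4 + 1) + 3; at 5: 5^(5 + 1) + 3 = 15628; next = 15627

1027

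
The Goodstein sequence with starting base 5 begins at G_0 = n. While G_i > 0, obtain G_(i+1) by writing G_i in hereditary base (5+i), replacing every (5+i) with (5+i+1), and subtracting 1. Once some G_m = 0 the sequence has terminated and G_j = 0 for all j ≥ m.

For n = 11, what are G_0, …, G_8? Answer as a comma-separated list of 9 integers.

11, 12, 13, 13, 13, 13, 13, 13, 13

G_0=11  [base 5] 2·5 + 1  →[5↦6]→  2·6 + 1 = 13  −1 ⇒ G_1=12
G_1=12  [base 6] 2·6  →[6↦7]→  2·7 = 14  −1 ⇒ G_2=13
G_2=13  [base 7] 7 + 6  →[7↦8]→  8 + 6 = 14  −1 ⇒ G_3=13
G_3=13  [base 8] 8 + 5  →[8↦9]→  9 + 5 = 14  −1 ⇒ G_4=13
G_4=13  [base 9] 9 + 4  →[9↦10]→  10 + 4 = 14  −1 ⇒ G_5=13
G_5=13  [base 10] 10 + 3  →[10↦11]→  11 + 3 = 14  −1 ⇒ G_6=13
G_6=13  [base 11] 11 + 2  →[11↦12]→  12 + 2 = 14  −1 ⇒ G_7=13
G_7=13  [base 12] 12 + 1  →[12↦13]→  13 + 1 = 14  −1 ⇒ G_8=13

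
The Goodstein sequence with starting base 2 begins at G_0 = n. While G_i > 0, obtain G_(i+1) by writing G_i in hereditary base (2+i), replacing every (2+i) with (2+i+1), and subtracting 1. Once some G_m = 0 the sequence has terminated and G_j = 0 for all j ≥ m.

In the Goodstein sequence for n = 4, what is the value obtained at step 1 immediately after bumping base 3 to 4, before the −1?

42

G_0=4  [base 2] 2^2  →[2↦3]→  3^3 = 27  −1 ⇒ G_1=26
G_1=26  [base 3] 2·3^2 + 2·3 + 2  →[3↦4]→  2·4^2 + 2·4 + 2 = 42  −1 ⇒ G_2=41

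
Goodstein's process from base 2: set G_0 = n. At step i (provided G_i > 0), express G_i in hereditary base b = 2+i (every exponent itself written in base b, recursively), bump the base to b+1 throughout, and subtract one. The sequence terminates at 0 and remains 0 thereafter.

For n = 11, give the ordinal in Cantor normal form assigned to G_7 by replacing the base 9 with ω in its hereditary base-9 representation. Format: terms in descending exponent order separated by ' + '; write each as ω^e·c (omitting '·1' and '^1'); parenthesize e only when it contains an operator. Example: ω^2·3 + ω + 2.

[0] 11 ≡ 2^(2 + 1) + 2 + 1 (base 2). Lift 3: 85. −1: 84.
[1] 84 ≡ 3^(3 + 1) + 3 (base 3). Lift 4: 1028. −1: 1027.
[2] 1027 ≡ 4^(4 + 1) + 3 (base 4). Lift 5: 15628. −1: 15627.
[3] 15627 ≡ 5^(5 + 1) + 2 (base 5). Lift 6: 279938. −1: 279937.
[4] 279937 ≡ 6^(6 + 1) + 1 (base 6). Lift 7: 5764802. −1: 5764801.
[5] 5764801 ≡ 7^(7 + 1) (base 7). Lift 8: 134217728. −1: 134217727.
[6] 134217727 ≡ 7·8^8 + 7·8^7 + 7·8^6 + 7·8^5 + 7·8^4 + 7·8^3 + 7·8^2 + 7·8 + 7 (base 8). Lift 9: 2749609303. −1: 2749609302.

ω^ω·7 + ω^7·7 + ω^6·7 + ω^5·7 + ω^4·7 + ω^3·7 + ω^2·7 + ω·7 + 6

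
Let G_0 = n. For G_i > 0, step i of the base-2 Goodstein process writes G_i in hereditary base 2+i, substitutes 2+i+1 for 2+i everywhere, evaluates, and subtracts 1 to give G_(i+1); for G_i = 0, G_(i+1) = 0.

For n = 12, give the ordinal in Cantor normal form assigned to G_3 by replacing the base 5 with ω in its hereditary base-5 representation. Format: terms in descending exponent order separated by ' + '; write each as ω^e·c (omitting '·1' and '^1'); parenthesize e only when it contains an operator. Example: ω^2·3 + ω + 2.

12 —HB2→ 2^(2 + 1) + 2^2 —bump→ 3^(3 + 1) + 3^3 = 108 —(−1)→ 107
107 —HB3→ 3^(3 + 1) + 2·3^2 + 2·3 + 2 —bump→ 4^(4 + 1) + 2·4^2 + 2·4 + 2 = 1066 —(−1)→ 1065
1065 —HB4→ 4^(4 + 1) + 2·4^2 + 2·4 + 1 —bump→ 5^(5 + 1) + 2·5^2 + 2·5 + 1 = 15686 —(−1)→ 15685

ω^(ω + 1) + ω^2·2 + ω·2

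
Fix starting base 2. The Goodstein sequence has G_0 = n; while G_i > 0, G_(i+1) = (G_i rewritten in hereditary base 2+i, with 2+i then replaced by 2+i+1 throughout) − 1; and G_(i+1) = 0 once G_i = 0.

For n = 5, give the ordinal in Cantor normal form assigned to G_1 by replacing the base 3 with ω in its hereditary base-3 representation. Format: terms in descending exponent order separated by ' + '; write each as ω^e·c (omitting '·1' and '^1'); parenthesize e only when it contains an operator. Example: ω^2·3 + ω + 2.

ω^ω

(0) 5|_2 = 2^2 + 1 ↦ 3^3 + 1|_3 = 28 ⇒ 27
(1) 27|_3 = 3^3 ↦ 4^4|_4 = 256 ⇒ 255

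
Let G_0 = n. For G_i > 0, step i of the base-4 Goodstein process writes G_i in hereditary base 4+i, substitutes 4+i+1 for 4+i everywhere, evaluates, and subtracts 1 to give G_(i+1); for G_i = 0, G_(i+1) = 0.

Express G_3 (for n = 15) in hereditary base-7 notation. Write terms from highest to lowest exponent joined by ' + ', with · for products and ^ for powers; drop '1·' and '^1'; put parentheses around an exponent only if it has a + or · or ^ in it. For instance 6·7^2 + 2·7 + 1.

base 4: 15 = 3·4 + 3; at 5: 3·5 + 3 = 18; next = 17
base 5: 17 = 3·5 + 2; at 6: 3·6 + 2 = 20; next = 19
base 6: 19 = 3·6 + 1; at 7: 3·7 + 1 = 22; next = 21
base 7: 21 = 3·7; at 8: 3·8 = 24; next = 23

3·7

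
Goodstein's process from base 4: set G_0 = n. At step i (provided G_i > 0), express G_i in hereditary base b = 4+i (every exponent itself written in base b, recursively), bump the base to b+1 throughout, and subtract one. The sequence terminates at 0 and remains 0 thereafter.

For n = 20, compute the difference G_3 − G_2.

[0] 20 ≡ 4^2 + 4 (base 4). Lift 5: 30. −1: 29.
[1] 29 ≡ 5^2 + 4 (base 5). Lift 6: 40. −1: 39.
[2] 39 ≡ 6^2 + 3 (base 6). Lift 7: 52. −1: 51.

12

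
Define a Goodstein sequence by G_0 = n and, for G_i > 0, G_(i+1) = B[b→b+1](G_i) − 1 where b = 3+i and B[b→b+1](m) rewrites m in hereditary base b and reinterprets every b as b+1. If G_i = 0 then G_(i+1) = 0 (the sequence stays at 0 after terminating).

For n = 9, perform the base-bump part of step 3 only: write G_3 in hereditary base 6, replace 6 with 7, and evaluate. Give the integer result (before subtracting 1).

[0] 9 ≡ 3^2 (base 3). Lift 4: 16. −1: 15.
[1] 15 ≡ 3·4 + 3 (base 4). Lift 5: 18. −1: 17.
[2] 17 ≡ 3·5 + 2 (base 5). Lift 6: 20. −1: 19.

22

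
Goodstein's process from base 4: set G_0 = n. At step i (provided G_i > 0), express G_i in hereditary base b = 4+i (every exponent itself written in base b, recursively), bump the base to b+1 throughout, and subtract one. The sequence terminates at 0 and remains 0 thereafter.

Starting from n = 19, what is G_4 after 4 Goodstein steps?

63

G_0=19  [base 4] 4^2 + 3  →[4↦5]→  5^2 + 3 = 28  −1 ⇒ G_1=27
G_1=27  [base 5] 5^2 + 2  →[5↦6]→  6^2 + 2 = 38  −1 ⇒ G_2=37
G_2=37  [base 6] 6^2 + 1  →[6↦7]→  7^2 + 1 = 50  −1 ⇒ G_3=49
G_3=49  [base 7] 7^2  →[7↦8]→  8^2 = 64  −1 ⇒ G_4=63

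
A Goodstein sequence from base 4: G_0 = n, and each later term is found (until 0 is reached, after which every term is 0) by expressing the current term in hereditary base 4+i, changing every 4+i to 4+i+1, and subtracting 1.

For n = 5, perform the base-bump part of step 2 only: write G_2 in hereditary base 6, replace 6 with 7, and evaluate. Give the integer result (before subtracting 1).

5

G_0 = 5. HB_4(5) = 4 + 1. Bump = 6. G_1 = 5.
G_1 = 5. HB_5(5) = 5. Bump = 6. G_2 = 5.
G_2 = 5. HB_6(5) = 5. Bump = 5. G_3 = 4.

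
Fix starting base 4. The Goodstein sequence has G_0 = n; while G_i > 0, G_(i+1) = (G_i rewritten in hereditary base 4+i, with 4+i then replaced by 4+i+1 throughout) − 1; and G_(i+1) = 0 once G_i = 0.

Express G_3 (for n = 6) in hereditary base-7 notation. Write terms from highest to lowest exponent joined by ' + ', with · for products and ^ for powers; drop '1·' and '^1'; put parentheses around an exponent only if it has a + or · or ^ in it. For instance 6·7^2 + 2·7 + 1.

6

i=0: 6 = 4 + 2 (b=4); 4→5: 5 + 2 = 7; 7−1 = 6
i=1: 6 = 5 + 1 (b=5); 5→6: 6 + 1 = 7; 7−1 = 6
i=2: 6 = 6 (b=6); 6→7: 7 = 7; 7−1 = 6
i=3: 6 = 6 (b=7); 7→8: 6 = 6; 6−1 = 5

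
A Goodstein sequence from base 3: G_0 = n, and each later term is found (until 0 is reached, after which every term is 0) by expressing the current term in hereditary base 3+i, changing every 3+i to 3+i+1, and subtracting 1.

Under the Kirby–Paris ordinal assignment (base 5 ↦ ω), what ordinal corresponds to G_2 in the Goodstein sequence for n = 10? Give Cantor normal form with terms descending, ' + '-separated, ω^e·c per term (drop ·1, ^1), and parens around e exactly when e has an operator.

step 0: 10 = 3^2 + 1; sub 4 for 3: 4^2 + 1; = 17; G_1 = 17−1 = 16
step 1: 16 = 4^2; sub 5 for 4: 5^2; = 25; G_2 = 25−1 = 24

ω·4 + 4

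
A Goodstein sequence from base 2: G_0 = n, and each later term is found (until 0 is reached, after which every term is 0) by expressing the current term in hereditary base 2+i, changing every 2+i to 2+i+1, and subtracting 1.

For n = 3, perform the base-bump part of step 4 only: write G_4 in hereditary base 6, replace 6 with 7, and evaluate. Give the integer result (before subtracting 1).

1

i=0: 3 = 2 + 1 (b=2); 2→3: 3 + 1 = 4; 4−1 = 3
i=1: 3 = 3 (b=3); 3→4: 4 = 4; 4−1 = 3
i=2: 3 = 3 (b=4); 4→5: 3 = 3; 3−1 = 2
i=3: 2 = 2 (b=5); 5→6: 2 = 2; 2−1 = 1
i=4: 1 = 1 (b=6); 6→7: 1 = 1; 1−1 = 0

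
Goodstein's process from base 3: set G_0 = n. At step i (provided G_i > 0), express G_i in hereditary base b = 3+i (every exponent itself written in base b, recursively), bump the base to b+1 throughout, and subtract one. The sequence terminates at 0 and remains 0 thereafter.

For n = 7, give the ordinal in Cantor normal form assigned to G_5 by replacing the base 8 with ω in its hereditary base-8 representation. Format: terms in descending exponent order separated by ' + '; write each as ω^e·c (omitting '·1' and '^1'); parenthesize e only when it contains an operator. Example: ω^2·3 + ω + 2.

G_0 = 7. HB_3(7) = 2·3 + 1. Bump = 9. G_1 = 8.
G_1 = 8. HB_4(8) = 2·4. Bump = 10. G_2 = 9.
G_2 = 9. HB_5(9) = 5 + 4. Bump = 10. G_3 = 9.
G_3 = 9. HB_6(9) = 6 + 3. Bump = 10. G_4 = 9.
G_4 = 9. HB_7(9) = 7 + 2. Bump = 10. G_5 = 9.
G_5 = 9. HB_8(9) = 8 + 1. Bump = 10. G_6 = 9.

ω + 1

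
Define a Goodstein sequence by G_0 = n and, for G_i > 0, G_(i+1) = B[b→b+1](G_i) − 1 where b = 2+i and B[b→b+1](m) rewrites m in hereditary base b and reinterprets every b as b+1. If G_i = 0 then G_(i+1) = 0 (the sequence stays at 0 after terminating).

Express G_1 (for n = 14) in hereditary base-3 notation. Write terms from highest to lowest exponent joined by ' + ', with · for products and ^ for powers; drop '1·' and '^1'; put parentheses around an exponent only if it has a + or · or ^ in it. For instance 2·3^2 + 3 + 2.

3^(3 + 1) + 3^3 + 2

(0) 14|_2 = 2^(2 + 1) + 2^2 + 2 ↦ 3^(3 + 1) + 3^3 + 3|_3 = 111 ⇒ 110
(1) 110|_3 = 3^(3 + 1) + 3^3 + 2 ↦ 4^(4 + 1) + 4^4 + 2|_4 = 1282 ⇒ 1281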